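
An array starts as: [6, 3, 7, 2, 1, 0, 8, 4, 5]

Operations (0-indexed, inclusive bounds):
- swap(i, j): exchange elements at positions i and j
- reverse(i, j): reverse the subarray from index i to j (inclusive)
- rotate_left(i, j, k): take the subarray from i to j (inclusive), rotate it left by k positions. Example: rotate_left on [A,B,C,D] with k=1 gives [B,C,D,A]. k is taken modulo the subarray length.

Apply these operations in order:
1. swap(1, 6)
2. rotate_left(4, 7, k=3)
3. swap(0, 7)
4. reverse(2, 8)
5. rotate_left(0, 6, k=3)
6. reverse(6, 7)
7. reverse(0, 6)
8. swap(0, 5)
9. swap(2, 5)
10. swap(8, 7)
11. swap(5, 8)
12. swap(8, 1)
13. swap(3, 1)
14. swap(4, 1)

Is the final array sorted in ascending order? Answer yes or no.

Answer: yes

Derivation:
After 1 (swap(1, 6)): [6, 8, 7, 2, 1, 0, 3, 4, 5]
After 2 (rotate_left(4, 7, k=3)): [6, 8, 7, 2, 4, 1, 0, 3, 5]
After 3 (swap(0, 7)): [3, 8, 7, 2, 4, 1, 0, 6, 5]
After 4 (reverse(2, 8)): [3, 8, 5, 6, 0, 1, 4, 2, 7]
After 5 (rotate_left(0, 6, k=3)): [6, 0, 1, 4, 3, 8, 5, 2, 7]
After 6 (reverse(6, 7)): [6, 0, 1, 4, 3, 8, 2, 5, 7]
After 7 (reverse(0, 6)): [2, 8, 3, 4, 1, 0, 6, 5, 7]
After 8 (swap(0, 5)): [0, 8, 3, 4, 1, 2, 6, 5, 7]
After 9 (swap(2, 5)): [0, 8, 2, 4, 1, 3, 6, 5, 7]
After 10 (swap(8, 7)): [0, 8, 2, 4, 1, 3, 6, 7, 5]
After 11 (swap(5, 8)): [0, 8, 2, 4, 1, 5, 6, 7, 3]
After 12 (swap(8, 1)): [0, 3, 2, 4, 1, 5, 6, 7, 8]
After 13 (swap(3, 1)): [0, 4, 2, 3, 1, 5, 6, 7, 8]
After 14 (swap(4, 1)): [0, 1, 2, 3, 4, 5, 6, 7, 8]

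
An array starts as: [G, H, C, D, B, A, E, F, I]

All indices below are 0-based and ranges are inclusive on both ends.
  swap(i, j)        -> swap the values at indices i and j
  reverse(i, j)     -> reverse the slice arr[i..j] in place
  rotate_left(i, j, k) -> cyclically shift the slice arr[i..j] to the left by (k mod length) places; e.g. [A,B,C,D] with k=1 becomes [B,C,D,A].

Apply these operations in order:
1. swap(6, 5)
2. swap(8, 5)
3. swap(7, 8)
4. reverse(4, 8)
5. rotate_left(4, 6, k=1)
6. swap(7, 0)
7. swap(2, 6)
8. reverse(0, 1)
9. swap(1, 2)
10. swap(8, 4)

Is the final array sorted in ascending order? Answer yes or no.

Answer: no

Derivation:
After 1 (swap(6, 5)): [G, H, C, D, B, E, A, F, I]
After 2 (swap(8, 5)): [G, H, C, D, B, I, A, F, E]
After 3 (swap(7, 8)): [G, H, C, D, B, I, A, E, F]
After 4 (reverse(4, 8)): [G, H, C, D, F, E, A, I, B]
After 5 (rotate_left(4, 6, k=1)): [G, H, C, D, E, A, F, I, B]
After 6 (swap(7, 0)): [I, H, C, D, E, A, F, G, B]
After 7 (swap(2, 6)): [I, H, F, D, E, A, C, G, B]
After 8 (reverse(0, 1)): [H, I, F, D, E, A, C, G, B]
After 9 (swap(1, 2)): [H, F, I, D, E, A, C, G, B]
After 10 (swap(8, 4)): [H, F, I, D, B, A, C, G, E]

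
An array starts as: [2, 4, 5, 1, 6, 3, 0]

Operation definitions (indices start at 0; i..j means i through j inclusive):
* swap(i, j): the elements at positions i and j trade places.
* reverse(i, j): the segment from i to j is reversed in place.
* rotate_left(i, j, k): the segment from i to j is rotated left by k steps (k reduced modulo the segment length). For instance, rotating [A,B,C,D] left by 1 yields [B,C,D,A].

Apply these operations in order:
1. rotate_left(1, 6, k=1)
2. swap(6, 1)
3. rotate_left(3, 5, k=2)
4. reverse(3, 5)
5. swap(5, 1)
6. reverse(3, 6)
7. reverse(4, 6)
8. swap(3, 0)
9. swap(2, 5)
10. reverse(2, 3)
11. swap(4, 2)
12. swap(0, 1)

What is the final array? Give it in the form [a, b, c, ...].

Answer: [0, 5, 3, 6, 2, 1, 4]

Derivation:
After 1 (rotate_left(1, 6, k=1)): [2, 5, 1, 6, 3, 0, 4]
After 2 (swap(6, 1)): [2, 4, 1, 6, 3, 0, 5]
After 3 (rotate_left(3, 5, k=2)): [2, 4, 1, 0, 6, 3, 5]
After 4 (reverse(3, 5)): [2, 4, 1, 3, 6, 0, 5]
After 5 (swap(5, 1)): [2, 0, 1, 3, 6, 4, 5]
After 6 (reverse(3, 6)): [2, 0, 1, 5, 4, 6, 3]
After 7 (reverse(4, 6)): [2, 0, 1, 5, 3, 6, 4]
After 8 (swap(3, 0)): [5, 0, 1, 2, 3, 6, 4]
After 9 (swap(2, 5)): [5, 0, 6, 2, 3, 1, 4]
After 10 (reverse(2, 3)): [5, 0, 2, 6, 3, 1, 4]
After 11 (swap(4, 2)): [5, 0, 3, 6, 2, 1, 4]
After 12 (swap(0, 1)): [0, 5, 3, 6, 2, 1, 4]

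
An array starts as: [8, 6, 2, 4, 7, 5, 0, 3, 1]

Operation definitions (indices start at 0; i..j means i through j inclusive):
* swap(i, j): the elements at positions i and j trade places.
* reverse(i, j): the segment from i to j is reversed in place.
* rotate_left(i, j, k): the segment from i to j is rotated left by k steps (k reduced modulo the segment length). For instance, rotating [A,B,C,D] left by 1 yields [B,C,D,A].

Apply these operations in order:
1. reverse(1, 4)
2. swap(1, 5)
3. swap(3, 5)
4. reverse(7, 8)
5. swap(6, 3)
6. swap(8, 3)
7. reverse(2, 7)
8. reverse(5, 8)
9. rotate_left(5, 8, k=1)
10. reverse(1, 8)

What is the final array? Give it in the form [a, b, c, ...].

Answer: [8, 0, 6, 3, 4, 2, 7, 1, 5]

Derivation:
After 1 (reverse(1, 4)): [8, 7, 4, 2, 6, 5, 0, 3, 1]
After 2 (swap(1, 5)): [8, 5, 4, 2, 6, 7, 0, 3, 1]
After 3 (swap(3, 5)): [8, 5, 4, 7, 6, 2, 0, 3, 1]
After 4 (reverse(7, 8)): [8, 5, 4, 7, 6, 2, 0, 1, 3]
After 5 (swap(6, 3)): [8, 5, 4, 0, 6, 2, 7, 1, 3]
After 6 (swap(8, 3)): [8, 5, 4, 3, 6, 2, 7, 1, 0]
After 7 (reverse(2, 7)): [8, 5, 1, 7, 2, 6, 3, 4, 0]
After 8 (reverse(5, 8)): [8, 5, 1, 7, 2, 0, 4, 3, 6]
After 9 (rotate_left(5, 8, k=1)): [8, 5, 1, 7, 2, 4, 3, 6, 0]
After 10 (reverse(1, 8)): [8, 0, 6, 3, 4, 2, 7, 1, 5]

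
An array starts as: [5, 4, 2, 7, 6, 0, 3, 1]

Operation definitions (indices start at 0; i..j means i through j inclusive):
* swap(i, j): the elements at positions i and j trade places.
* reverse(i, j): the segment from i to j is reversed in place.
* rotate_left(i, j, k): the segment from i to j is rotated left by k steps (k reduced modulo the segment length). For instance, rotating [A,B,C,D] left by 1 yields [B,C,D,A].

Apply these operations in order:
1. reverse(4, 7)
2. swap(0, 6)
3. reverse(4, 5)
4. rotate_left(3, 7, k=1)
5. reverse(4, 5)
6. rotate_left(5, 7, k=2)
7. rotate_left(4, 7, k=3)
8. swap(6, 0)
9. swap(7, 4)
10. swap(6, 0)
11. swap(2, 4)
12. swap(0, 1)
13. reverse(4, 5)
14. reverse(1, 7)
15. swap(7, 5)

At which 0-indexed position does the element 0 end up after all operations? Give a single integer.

Answer: 5

Derivation:
After 1 (reverse(4, 7)): [5, 4, 2, 7, 1, 3, 0, 6]
After 2 (swap(0, 6)): [0, 4, 2, 7, 1, 3, 5, 6]
After 3 (reverse(4, 5)): [0, 4, 2, 7, 3, 1, 5, 6]
After 4 (rotate_left(3, 7, k=1)): [0, 4, 2, 3, 1, 5, 6, 7]
After 5 (reverse(4, 5)): [0, 4, 2, 3, 5, 1, 6, 7]
After 6 (rotate_left(5, 7, k=2)): [0, 4, 2, 3, 5, 7, 1, 6]
After 7 (rotate_left(4, 7, k=3)): [0, 4, 2, 3, 6, 5, 7, 1]
After 8 (swap(6, 0)): [7, 4, 2, 3, 6, 5, 0, 1]
After 9 (swap(7, 4)): [7, 4, 2, 3, 1, 5, 0, 6]
After 10 (swap(6, 0)): [0, 4, 2, 3, 1, 5, 7, 6]
After 11 (swap(2, 4)): [0, 4, 1, 3, 2, 5, 7, 6]
After 12 (swap(0, 1)): [4, 0, 1, 3, 2, 5, 7, 6]
After 13 (reverse(4, 5)): [4, 0, 1, 3, 5, 2, 7, 6]
After 14 (reverse(1, 7)): [4, 6, 7, 2, 5, 3, 1, 0]
After 15 (swap(7, 5)): [4, 6, 7, 2, 5, 0, 1, 3]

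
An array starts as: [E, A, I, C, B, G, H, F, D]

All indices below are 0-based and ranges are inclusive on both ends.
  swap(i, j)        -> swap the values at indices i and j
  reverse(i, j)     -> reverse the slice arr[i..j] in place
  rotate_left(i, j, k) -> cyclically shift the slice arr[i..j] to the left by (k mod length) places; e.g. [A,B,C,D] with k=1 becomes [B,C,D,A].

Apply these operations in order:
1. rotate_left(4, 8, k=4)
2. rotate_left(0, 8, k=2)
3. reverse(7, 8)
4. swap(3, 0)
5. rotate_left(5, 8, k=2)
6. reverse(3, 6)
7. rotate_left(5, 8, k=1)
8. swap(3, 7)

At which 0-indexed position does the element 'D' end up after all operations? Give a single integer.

After 1 (rotate_left(4, 8, k=4)): [E, A, I, C, D, B, G, H, F]
After 2 (rotate_left(0, 8, k=2)): [I, C, D, B, G, H, F, E, A]
After 3 (reverse(7, 8)): [I, C, D, B, G, H, F, A, E]
After 4 (swap(3, 0)): [B, C, D, I, G, H, F, A, E]
After 5 (rotate_left(5, 8, k=2)): [B, C, D, I, G, A, E, H, F]
After 6 (reverse(3, 6)): [B, C, D, E, A, G, I, H, F]
After 7 (rotate_left(5, 8, k=1)): [B, C, D, E, A, I, H, F, G]
After 8 (swap(3, 7)): [B, C, D, F, A, I, H, E, G]

Answer: 2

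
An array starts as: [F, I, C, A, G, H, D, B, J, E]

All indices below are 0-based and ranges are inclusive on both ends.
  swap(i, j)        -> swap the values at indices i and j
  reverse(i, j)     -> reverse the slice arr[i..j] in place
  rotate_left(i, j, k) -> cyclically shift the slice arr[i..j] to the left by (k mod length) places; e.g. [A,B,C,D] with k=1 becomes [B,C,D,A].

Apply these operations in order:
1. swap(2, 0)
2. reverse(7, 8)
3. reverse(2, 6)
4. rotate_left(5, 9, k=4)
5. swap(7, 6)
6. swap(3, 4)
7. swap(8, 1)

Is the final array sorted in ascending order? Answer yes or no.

After 1 (swap(2, 0)): [C, I, F, A, G, H, D, B, J, E]
After 2 (reverse(7, 8)): [C, I, F, A, G, H, D, J, B, E]
After 3 (reverse(2, 6)): [C, I, D, H, G, A, F, J, B, E]
After 4 (rotate_left(5, 9, k=4)): [C, I, D, H, G, E, A, F, J, B]
After 5 (swap(7, 6)): [C, I, D, H, G, E, F, A, J, B]
After 6 (swap(3, 4)): [C, I, D, G, H, E, F, A, J, B]
After 7 (swap(8, 1)): [C, J, D, G, H, E, F, A, I, B]

Answer: no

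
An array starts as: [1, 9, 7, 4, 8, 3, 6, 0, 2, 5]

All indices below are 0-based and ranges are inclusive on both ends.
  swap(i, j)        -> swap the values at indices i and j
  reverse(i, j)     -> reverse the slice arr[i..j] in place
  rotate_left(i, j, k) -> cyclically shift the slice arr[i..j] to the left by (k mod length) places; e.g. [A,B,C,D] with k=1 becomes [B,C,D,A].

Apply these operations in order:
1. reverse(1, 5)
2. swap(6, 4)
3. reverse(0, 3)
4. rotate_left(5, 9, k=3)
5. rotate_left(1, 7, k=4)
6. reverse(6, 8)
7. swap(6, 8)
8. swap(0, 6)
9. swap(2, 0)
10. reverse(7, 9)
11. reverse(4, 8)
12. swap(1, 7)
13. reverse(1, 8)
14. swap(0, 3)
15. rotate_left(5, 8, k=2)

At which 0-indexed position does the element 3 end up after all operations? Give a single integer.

Answer: 6

Derivation:
After 1 (reverse(1, 5)): [1, 3, 8, 4, 7, 9, 6, 0, 2, 5]
After 2 (swap(6, 4)): [1, 3, 8, 4, 6, 9, 7, 0, 2, 5]
After 3 (reverse(0, 3)): [4, 8, 3, 1, 6, 9, 7, 0, 2, 5]
After 4 (rotate_left(5, 9, k=3)): [4, 8, 3, 1, 6, 2, 5, 9, 7, 0]
After 5 (rotate_left(1, 7, k=4)): [4, 2, 5, 9, 8, 3, 1, 6, 7, 0]
After 6 (reverse(6, 8)): [4, 2, 5, 9, 8, 3, 7, 6, 1, 0]
After 7 (swap(6, 8)): [4, 2, 5, 9, 8, 3, 1, 6, 7, 0]
After 8 (swap(0, 6)): [1, 2, 5, 9, 8, 3, 4, 6, 7, 0]
After 9 (swap(2, 0)): [5, 2, 1, 9, 8, 3, 4, 6, 7, 0]
After 10 (reverse(7, 9)): [5, 2, 1, 9, 8, 3, 4, 0, 7, 6]
After 11 (reverse(4, 8)): [5, 2, 1, 9, 7, 0, 4, 3, 8, 6]
After 12 (swap(1, 7)): [5, 3, 1, 9, 7, 0, 4, 2, 8, 6]
After 13 (reverse(1, 8)): [5, 8, 2, 4, 0, 7, 9, 1, 3, 6]
After 14 (swap(0, 3)): [4, 8, 2, 5, 0, 7, 9, 1, 3, 6]
After 15 (rotate_left(5, 8, k=2)): [4, 8, 2, 5, 0, 1, 3, 7, 9, 6]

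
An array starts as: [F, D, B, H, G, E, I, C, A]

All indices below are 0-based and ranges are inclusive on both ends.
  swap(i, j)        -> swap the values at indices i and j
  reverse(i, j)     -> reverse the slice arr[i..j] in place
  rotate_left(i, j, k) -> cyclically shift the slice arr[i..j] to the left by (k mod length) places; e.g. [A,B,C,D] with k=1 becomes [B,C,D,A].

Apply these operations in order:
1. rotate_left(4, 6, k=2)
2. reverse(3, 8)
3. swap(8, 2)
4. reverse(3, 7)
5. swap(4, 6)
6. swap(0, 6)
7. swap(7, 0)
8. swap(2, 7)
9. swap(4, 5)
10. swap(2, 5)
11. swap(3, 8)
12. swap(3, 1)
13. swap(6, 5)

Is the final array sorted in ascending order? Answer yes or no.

After 1 (rotate_left(4, 6, k=2)): [F, D, B, H, I, G, E, C, A]
After 2 (reverse(3, 8)): [F, D, B, A, C, E, G, I, H]
After 3 (swap(8, 2)): [F, D, H, A, C, E, G, I, B]
After 4 (reverse(3, 7)): [F, D, H, I, G, E, C, A, B]
After 5 (swap(4, 6)): [F, D, H, I, C, E, G, A, B]
After 6 (swap(0, 6)): [G, D, H, I, C, E, F, A, B]
After 7 (swap(7, 0)): [A, D, H, I, C, E, F, G, B]
After 8 (swap(2, 7)): [A, D, G, I, C, E, F, H, B]
After 9 (swap(4, 5)): [A, D, G, I, E, C, F, H, B]
After 10 (swap(2, 5)): [A, D, C, I, E, G, F, H, B]
After 11 (swap(3, 8)): [A, D, C, B, E, G, F, H, I]
After 12 (swap(3, 1)): [A, B, C, D, E, G, F, H, I]
After 13 (swap(6, 5)): [A, B, C, D, E, F, G, H, I]

Answer: yes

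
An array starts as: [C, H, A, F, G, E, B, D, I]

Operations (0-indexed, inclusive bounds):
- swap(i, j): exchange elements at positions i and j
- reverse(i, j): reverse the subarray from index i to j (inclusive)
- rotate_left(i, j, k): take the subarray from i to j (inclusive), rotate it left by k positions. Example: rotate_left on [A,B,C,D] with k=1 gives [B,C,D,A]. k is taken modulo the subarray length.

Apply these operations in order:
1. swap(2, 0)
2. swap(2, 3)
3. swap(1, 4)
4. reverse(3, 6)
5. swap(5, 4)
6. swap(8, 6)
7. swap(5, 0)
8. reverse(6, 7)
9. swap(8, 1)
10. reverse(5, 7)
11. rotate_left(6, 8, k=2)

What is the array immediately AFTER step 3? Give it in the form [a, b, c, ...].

Answer: [A, G, F, C, H, E, B, D, I]

Derivation:
After 1 (swap(2, 0)): [A, H, C, F, G, E, B, D, I]
After 2 (swap(2, 3)): [A, H, F, C, G, E, B, D, I]
After 3 (swap(1, 4)): [A, G, F, C, H, E, B, D, I]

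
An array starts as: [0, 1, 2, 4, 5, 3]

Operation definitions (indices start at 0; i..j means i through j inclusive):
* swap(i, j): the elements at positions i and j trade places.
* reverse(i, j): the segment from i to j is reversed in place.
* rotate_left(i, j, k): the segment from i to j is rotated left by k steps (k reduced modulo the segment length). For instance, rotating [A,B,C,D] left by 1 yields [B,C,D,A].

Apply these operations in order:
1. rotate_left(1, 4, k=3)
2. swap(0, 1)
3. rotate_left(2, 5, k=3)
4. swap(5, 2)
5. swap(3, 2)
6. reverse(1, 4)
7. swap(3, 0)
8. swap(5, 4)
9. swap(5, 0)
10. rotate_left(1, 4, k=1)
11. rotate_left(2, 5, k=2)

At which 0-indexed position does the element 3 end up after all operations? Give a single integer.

Answer: 5

Derivation:
After 1 (rotate_left(1, 4, k=3)): [0, 5, 1, 2, 4, 3]
After 2 (swap(0, 1)): [5, 0, 1, 2, 4, 3]
After 3 (rotate_left(2, 5, k=3)): [5, 0, 3, 1, 2, 4]
After 4 (swap(5, 2)): [5, 0, 4, 1, 2, 3]
After 5 (swap(3, 2)): [5, 0, 1, 4, 2, 3]
After 6 (reverse(1, 4)): [5, 2, 4, 1, 0, 3]
After 7 (swap(3, 0)): [1, 2, 4, 5, 0, 3]
After 8 (swap(5, 4)): [1, 2, 4, 5, 3, 0]
After 9 (swap(5, 0)): [0, 2, 4, 5, 3, 1]
After 10 (rotate_left(1, 4, k=1)): [0, 4, 5, 3, 2, 1]
After 11 (rotate_left(2, 5, k=2)): [0, 4, 2, 1, 5, 3]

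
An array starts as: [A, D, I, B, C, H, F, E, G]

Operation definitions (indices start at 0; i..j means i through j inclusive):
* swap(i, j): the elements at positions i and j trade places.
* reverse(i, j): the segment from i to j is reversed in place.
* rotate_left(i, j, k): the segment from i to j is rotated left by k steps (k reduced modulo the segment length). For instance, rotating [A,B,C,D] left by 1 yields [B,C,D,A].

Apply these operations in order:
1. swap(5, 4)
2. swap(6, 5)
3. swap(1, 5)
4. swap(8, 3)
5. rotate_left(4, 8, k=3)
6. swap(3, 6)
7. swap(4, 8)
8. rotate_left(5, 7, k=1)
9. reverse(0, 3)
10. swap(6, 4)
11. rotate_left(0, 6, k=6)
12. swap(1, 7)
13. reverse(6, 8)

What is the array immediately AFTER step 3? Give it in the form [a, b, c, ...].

After 1 (swap(5, 4)): [A, D, I, B, H, C, F, E, G]
After 2 (swap(6, 5)): [A, D, I, B, H, F, C, E, G]
After 3 (swap(1, 5)): [A, F, I, B, H, D, C, E, G]

Answer: [A, F, I, B, H, D, C, E, G]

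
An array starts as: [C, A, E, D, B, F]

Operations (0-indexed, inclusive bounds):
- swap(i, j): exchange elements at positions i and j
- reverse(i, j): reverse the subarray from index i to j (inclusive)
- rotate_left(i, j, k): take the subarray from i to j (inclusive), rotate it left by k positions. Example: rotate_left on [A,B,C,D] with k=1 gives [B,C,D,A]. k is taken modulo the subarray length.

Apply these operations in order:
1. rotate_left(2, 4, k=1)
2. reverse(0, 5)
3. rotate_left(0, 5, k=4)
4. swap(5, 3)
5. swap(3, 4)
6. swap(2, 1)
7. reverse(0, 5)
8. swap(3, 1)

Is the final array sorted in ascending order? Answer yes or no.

Answer: no

Derivation:
After 1 (rotate_left(2, 4, k=1)): [C, A, D, B, E, F]
After 2 (reverse(0, 5)): [F, E, B, D, A, C]
After 3 (rotate_left(0, 5, k=4)): [A, C, F, E, B, D]
After 4 (swap(5, 3)): [A, C, F, D, B, E]
After 5 (swap(3, 4)): [A, C, F, B, D, E]
After 6 (swap(2, 1)): [A, F, C, B, D, E]
After 7 (reverse(0, 5)): [E, D, B, C, F, A]
After 8 (swap(3, 1)): [E, C, B, D, F, A]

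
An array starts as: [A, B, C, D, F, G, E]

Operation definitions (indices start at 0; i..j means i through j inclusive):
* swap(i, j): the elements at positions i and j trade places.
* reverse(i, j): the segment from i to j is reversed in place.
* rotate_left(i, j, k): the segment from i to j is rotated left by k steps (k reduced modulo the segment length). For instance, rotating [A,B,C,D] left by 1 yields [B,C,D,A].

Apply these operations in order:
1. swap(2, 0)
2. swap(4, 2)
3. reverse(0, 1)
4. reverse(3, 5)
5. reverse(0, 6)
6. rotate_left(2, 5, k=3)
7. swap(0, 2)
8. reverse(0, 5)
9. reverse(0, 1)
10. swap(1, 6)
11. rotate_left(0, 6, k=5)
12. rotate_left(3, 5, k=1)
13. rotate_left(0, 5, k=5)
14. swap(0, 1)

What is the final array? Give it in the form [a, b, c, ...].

After 1 (swap(2, 0)): [C, B, A, D, F, G, E]
After 2 (swap(4, 2)): [C, B, F, D, A, G, E]
After 3 (reverse(0, 1)): [B, C, F, D, A, G, E]
After 4 (reverse(3, 5)): [B, C, F, G, A, D, E]
After 5 (reverse(0, 6)): [E, D, A, G, F, C, B]
After 6 (rotate_left(2, 5, k=3)): [E, D, C, A, G, F, B]
After 7 (swap(0, 2)): [C, D, E, A, G, F, B]
After 8 (reverse(0, 5)): [F, G, A, E, D, C, B]
After 9 (reverse(0, 1)): [G, F, A, E, D, C, B]
After 10 (swap(1, 6)): [G, B, A, E, D, C, F]
After 11 (rotate_left(0, 6, k=5)): [C, F, G, B, A, E, D]
After 12 (rotate_left(3, 5, k=1)): [C, F, G, A, E, B, D]
After 13 (rotate_left(0, 5, k=5)): [B, C, F, G, A, E, D]
After 14 (swap(0, 1)): [C, B, F, G, A, E, D]

Answer: [C, B, F, G, A, E, D]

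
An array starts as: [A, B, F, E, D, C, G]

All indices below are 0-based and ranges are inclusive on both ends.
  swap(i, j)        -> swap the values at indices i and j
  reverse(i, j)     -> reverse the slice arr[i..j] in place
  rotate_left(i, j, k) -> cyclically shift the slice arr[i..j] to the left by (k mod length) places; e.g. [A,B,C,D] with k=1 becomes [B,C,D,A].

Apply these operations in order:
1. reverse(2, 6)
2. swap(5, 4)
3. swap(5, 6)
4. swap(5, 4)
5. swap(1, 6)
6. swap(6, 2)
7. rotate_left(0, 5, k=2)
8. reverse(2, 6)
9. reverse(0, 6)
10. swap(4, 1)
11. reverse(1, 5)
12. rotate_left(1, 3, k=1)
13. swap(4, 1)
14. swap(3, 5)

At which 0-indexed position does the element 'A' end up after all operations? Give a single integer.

After 1 (reverse(2, 6)): [A, B, G, C, D, E, F]
After 2 (swap(5, 4)): [A, B, G, C, E, D, F]
After 3 (swap(5, 6)): [A, B, G, C, E, F, D]
After 4 (swap(5, 4)): [A, B, G, C, F, E, D]
After 5 (swap(1, 6)): [A, D, G, C, F, E, B]
After 6 (swap(6, 2)): [A, D, B, C, F, E, G]
After 7 (rotate_left(0, 5, k=2)): [B, C, F, E, A, D, G]
After 8 (reverse(2, 6)): [B, C, G, D, A, E, F]
After 9 (reverse(0, 6)): [F, E, A, D, G, C, B]
After 10 (swap(4, 1)): [F, G, A, D, E, C, B]
After 11 (reverse(1, 5)): [F, C, E, D, A, G, B]
After 12 (rotate_left(1, 3, k=1)): [F, E, D, C, A, G, B]
After 13 (swap(4, 1)): [F, A, D, C, E, G, B]
After 14 (swap(3, 5)): [F, A, D, G, E, C, B]

Answer: 1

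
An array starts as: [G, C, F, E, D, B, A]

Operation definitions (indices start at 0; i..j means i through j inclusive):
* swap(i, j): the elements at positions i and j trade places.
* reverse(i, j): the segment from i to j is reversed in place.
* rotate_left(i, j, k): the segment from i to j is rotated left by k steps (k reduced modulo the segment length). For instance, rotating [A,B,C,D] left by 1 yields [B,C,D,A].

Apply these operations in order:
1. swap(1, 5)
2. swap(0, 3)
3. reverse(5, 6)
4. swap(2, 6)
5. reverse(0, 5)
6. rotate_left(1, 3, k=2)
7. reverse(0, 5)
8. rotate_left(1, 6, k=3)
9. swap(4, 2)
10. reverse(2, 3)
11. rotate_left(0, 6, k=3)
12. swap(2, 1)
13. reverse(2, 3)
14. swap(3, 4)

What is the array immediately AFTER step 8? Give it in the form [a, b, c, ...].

After 1 (swap(1, 5)): [G, B, F, E, D, C, A]
After 2 (swap(0, 3)): [E, B, F, G, D, C, A]
After 3 (reverse(5, 6)): [E, B, F, G, D, A, C]
After 4 (swap(2, 6)): [E, B, C, G, D, A, F]
After 5 (reverse(0, 5)): [A, D, G, C, B, E, F]
After 6 (rotate_left(1, 3, k=2)): [A, C, D, G, B, E, F]
After 7 (reverse(0, 5)): [E, B, G, D, C, A, F]
After 8 (rotate_left(1, 6, k=3)): [E, C, A, F, B, G, D]

Answer: [E, C, A, F, B, G, D]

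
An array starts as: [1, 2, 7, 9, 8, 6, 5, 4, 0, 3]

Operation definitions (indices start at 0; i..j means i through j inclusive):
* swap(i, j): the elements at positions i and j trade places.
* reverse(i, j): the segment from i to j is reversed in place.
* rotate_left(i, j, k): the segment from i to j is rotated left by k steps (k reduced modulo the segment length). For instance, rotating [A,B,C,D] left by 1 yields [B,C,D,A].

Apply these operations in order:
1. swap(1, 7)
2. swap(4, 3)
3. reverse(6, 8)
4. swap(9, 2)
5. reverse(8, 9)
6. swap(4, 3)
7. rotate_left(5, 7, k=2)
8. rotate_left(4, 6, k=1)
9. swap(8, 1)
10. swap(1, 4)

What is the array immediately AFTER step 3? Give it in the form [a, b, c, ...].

After 1 (swap(1, 7)): [1, 4, 7, 9, 8, 6, 5, 2, 0, 3]
After 2 (swap(4, 3)): [1, 4, 7, 8, 9, 6, 5, 2, 0, 3]
After 3 (reverse(6, 8)): [1, 4, 7, 8, 9, 6, 0, 2, 5, 3]

Answer: [1, 4, 7, 8, 9, 6, 0, 2, 5, 3]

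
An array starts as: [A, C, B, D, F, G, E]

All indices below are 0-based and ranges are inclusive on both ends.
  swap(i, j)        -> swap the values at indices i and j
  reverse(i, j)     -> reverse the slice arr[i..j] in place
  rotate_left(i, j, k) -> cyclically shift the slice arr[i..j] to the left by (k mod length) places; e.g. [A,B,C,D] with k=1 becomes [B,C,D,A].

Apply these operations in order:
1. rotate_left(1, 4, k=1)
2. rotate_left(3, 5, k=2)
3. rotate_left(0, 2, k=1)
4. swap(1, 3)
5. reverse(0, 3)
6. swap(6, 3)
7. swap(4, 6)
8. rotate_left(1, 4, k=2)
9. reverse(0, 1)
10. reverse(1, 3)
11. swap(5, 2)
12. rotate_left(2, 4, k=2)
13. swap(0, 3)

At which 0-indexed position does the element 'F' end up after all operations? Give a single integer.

Answer: 6

Derivation:
After 1 (rotate_left(1, 4, k=1)): [A, B, D, F, C, G, E]
After 2 (rotate_left(3, 5, k=2)): [A, B, D, G, F, C, E]
After 3 (rotate_left(0, 2, k=1)): [B, D, A, G, F, C, E]
After 4 (swap(1, 3)): [B, G, A, D, F, C, E]
After 5 (reverse(0, 3)): [D, A, G, B, F, C, E]
After 6 (swap(6, 3)): [D, A, G, E, F, C, B]
After 7 (swap(4, 6)): [D, A, G, E, B, C, F]
After 8 (rotate_left(1, 4, k=2)): [D, E, B, A, G, C, F]
After 9 (reverse(0, 1)): [E, D, B, A, G, C, F]
After 10 (reverse(1, 3)): [E, A, B, D, G, C, F]
After 11 (swap(5, 2)): [E, A, C, D, G, B, F]
After 12 (rotate_left(2, 4, k=2)): [E, A, G, C, D, B, F]
After 13 (swap(0, 3)): [C, A, G, E, D, B, F]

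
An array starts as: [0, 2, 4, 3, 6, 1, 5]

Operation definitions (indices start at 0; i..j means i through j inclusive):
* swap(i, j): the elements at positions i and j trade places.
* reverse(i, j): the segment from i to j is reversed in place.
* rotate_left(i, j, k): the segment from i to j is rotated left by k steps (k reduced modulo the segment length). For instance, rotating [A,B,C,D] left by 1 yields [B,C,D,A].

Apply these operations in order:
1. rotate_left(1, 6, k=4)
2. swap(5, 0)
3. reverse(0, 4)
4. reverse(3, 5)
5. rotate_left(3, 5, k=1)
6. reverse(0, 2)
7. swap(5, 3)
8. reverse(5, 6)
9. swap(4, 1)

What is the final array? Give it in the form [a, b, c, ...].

Answer: [5, 1, 4, 0, 2, 6, 3]

Derivation:
After 1 (rotate_left(1, 6, k=4)): [0, 1, 5, 2, 4, 3, 6]
After 2 (swap(5, 0)): [3, 1, 5, 2, 4, 0, 6]
After 3 (reverse(0, 4)): [4, 2, 5, 1, 3, 0, 6]
After 4 (reverse(3, 5)): [4, 2, 5, 0, 3, 1, 6]
After 5 (rotate_left(3, 5, k=1)): [4, 2, 5, 3, 1, 0, 6]
After 6 (reverse(0, 2)): [5, 2, 4, 3, 1, 0, 6]
After 7 (swap(5, 3)): [5, 2, 4, 0, 1, 3, 6]
After 8 (reverse(5, 6)): [5, 2, 4, 0, 1, 6, 3]
After 9 (swap(4, 1)): [5, 1, 4, 0, 2, 6, 3]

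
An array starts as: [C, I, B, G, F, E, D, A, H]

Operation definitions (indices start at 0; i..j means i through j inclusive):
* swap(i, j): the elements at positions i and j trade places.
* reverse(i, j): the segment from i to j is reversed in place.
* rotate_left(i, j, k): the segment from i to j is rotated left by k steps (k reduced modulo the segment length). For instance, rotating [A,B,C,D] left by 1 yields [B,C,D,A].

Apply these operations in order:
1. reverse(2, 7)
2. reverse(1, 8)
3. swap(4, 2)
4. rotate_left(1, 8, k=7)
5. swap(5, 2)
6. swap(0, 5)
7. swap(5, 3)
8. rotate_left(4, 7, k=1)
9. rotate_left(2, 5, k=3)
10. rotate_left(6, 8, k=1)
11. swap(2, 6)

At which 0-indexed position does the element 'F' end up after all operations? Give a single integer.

Answer: 5

Derivation:
After 1 (reverse(2, 7)): [C, I, A, D, E, F, G, B, H]
After 2 (reverse(1, 8)): [C, H, B, G, F, E, D, A, I]
After 3 (swap(4, 2)): [C, H, F, G, B, E, D, A, I]
After 4 (rotate_left(1, 8, k=7)): [C, I, H, F, G, B, E, D, A]
After 5 (swap(5, 2)): [C, I, B, F, G, H, E, D, A]
After 6 (swap(0, 5)): [H, I, B, F, G, C, E, D, A]
After 7 (swap(5, 3)): [H, I, B, C, G, F, E, D, A]
After 8 (rotate_left(4, 7, k=1)): [H, I, B, C, F, E, D, G, A]
After 9 (rotate_left(2, 5, k=3)): [H, I, E, B, C, F, D, G, A]
After 10 (rotate_left(6, 8, k=1)): [H, I, E, B, C, F, G, A, D]
After 11 (swap(2, 6)): [H, I, G, B, C, F, E, A, D]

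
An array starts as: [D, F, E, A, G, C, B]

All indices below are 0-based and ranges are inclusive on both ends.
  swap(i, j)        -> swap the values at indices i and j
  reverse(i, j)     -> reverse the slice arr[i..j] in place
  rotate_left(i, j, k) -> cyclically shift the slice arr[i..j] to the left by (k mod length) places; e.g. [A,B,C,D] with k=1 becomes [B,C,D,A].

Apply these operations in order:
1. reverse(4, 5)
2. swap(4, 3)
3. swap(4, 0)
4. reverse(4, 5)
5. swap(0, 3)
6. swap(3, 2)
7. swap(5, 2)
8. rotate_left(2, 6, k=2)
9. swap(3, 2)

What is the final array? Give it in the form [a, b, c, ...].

After 1 (reverse(4, 5)): [D, F, E, A, C, G, B]
After 2 (swap(4, 3)): [D, F, E, C, A, G, B]
After 3 (swap(4, 0)): [A, F, E, C, D, G, B]
After 4 (reverse(4, 5)): [A, F, E, C, G, D, B]
After 5 (swap(0, 3)): [C, F, E, A, G, D, B]
After 6 (swap(3, 2)): [C, F, A, E, G, D, B]
After 7 (swap(5, 2)): [C, F, D, E, G, A, B]
After 8 (rotate_left(2, 6, k=2)): [C, F, G, A, B, D, E]
After 9 (swap(3, 2)): [C, F, A, G, B, D, E]

Answer: [C, F, A, G, B, D, E]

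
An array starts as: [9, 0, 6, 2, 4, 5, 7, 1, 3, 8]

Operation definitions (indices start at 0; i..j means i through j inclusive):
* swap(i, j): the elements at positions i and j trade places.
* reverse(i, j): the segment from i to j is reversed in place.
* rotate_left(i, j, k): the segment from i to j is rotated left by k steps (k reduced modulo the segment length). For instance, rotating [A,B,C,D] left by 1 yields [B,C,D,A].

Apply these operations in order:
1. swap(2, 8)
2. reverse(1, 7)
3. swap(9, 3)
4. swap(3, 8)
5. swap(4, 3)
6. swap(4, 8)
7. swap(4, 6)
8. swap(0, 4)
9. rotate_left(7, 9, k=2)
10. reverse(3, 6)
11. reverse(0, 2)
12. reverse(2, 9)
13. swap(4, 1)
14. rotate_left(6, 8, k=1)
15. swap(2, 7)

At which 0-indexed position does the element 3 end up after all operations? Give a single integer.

Answer: 9

Derivation:
After 1 (swap(2, 8)): [9, 0, 3, 2, 4, 5, 7, 1, 6, 8]
After 2 (reverse(1, 7)): [9, 1, 7, 5, 4, 2, 3, 0, 6, 8]
After 3 (swap(9, 3)): [9, 1, 7, 8, 4, 2, 3, 0, 6, 5]
After 4 (swap(3, 8)): [9, 1, 7, 6, 4, 2, 3, 0, 8, 5]
After 5 (swap(4, 3)): [9, 1, 7, 4, 6, 2, 3, 0, 8, 5]
After 6 (swap(4, 8)): [9, 1, 7, 4, 8, 2, 3, 0, 6, 5]
After 7 (swap(4, 6)): [9, 1, 7, 4, 3, 2, 8, 0, 6, 5]
After 8 (swap(0, 4)): [3, 1, 7, 4, 9, 2, 8, 0, 6, 5]
After 9 (rotate_left(7, 9, k=2)): [3, 1, 7, 4, 9, 2, 8, 5, 0, 6]
After 10 (reverse(3, 6)): [3, 1, 7, 8, 2, 9, 4, 5, 0, 6]
After 11 (reverse(0, 2)): [7, 1, 3, 8, 2, 9, 4, 5, 0, 6]
After 12 (reverse(2, 9)): [7, 1, 6, 0, 5, 4, 9, 2, 8, 3]
After 13 (swap(4, 1)): [7, 5, 6, 0, 1, 4, 9, 2, 8, 3]
After 14 (rotate_left(6, 8, k=1)): [7, 5, 6, 0, 1, 4, 2, 8, 9, 3]
After 15 (swap(2, 7)): [7, 5, 8, 0, 1, 4, 2, 6, 9, 3]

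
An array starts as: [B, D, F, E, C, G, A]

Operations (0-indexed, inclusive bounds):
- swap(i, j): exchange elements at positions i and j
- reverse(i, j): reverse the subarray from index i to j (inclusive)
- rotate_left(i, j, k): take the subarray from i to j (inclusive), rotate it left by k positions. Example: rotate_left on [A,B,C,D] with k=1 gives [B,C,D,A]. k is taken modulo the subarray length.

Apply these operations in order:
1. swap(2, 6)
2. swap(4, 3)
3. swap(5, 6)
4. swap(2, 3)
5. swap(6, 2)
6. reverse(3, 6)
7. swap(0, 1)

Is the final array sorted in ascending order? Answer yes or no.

After 1 (swap(2, 6)): [B, D, A, E, C, G, F]
After 2 (swap(4, 3)): [B, D, A, C, E, G, F]
After 3 (swap(5, 6)): [B, D, A, C, E, F, G]
After 4 (swap(2, 3)): [B, D, C, A, E, F, G]
After 5 (swap(6, 2)): [B, D, G, A, E, F, C]
After 6 (reverse(3, 6)): [B, D, G, C, F, E, A]
After 7 (swap(0, 1)): [D, B, G, C, F, E, A]

Answer: no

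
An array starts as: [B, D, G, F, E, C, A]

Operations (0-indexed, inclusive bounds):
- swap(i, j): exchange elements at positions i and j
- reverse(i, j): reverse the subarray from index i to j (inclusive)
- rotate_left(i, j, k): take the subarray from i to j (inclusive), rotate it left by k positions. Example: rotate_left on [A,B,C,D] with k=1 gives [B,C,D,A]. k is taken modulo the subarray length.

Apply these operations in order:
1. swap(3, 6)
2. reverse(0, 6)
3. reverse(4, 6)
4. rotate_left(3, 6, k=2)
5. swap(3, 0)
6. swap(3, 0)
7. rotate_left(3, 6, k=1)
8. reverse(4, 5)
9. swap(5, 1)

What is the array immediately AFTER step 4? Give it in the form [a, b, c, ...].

Answer: [F, C, E, D, G, A, B]

Derivation:
After 1 (swap(3, 6)): [B, D, G, A, E, C, F]
After 2 (reverse(0, 6)): [F, C, E, A, G, D, B]
After 3 (reverse(4, 6)): [F, C, E, A, B, D, G]
After 4 (rotate_left(3, 6, k=2)): [F, C, E, D, G, A, B]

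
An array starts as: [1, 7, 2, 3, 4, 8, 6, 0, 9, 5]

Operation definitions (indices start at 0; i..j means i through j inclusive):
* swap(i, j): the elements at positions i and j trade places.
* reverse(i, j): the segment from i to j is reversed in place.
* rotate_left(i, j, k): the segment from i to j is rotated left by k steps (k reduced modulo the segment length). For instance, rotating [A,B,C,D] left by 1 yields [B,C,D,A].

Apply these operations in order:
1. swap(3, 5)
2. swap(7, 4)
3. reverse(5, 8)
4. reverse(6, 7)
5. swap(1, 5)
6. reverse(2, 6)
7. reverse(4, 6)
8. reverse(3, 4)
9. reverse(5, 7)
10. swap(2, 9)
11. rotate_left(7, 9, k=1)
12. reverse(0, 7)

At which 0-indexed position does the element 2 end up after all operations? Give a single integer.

After 1 (swap(3, 5)): [1, 7, 2, 8, 4, 3, 6, 0, 9, 5]
After 2 (swap(7, 4)): [1, 7, 2, 8, 0, 3, 6, 4, 9, 5]
After 3 (reverse(5, 8)): [1, 7, 2, 8, 0, 9, 4, 6, 3, 5]
After 4 (reverse(6, 7)): [1, 7, 2, 8, 0, 9, 6, 4, 3, 5]
After 5 (swap(1, 5)): [1, 9, 2, 8, 0, 7, 6, 4, 3, 5]
After 6 (reverse(2, 6)): [1, 9, 6, 7, 0, 8, 2, 4, 3, 5]
After 7 (reverse(4, 6)): [1, 9, 6, 7, 2, 8, 0, 4, 3, 5]
After 8 (reverse(3, 4)): [1, 9, 6, 2, 7, 8, 0, 4, 3, 5]
After 9 (reverse(5, 7)): [1, 9, 6, 2, 7, 4, 0, 8, 3, 5]
After 10 (swap(2, 9)): [1, 9, 5, 2, 7, 4, 0, 8, 3, 6]
After 11 (rotate_left(7, 9, k=1)): [1, 9, 5, 2, 7, 4, 0, 3, 6, 8]
After 12 (reverse(0, 7)): [3, 0, 4, 7, 2, 5, 9, 1, 6, 8]

Answer: 4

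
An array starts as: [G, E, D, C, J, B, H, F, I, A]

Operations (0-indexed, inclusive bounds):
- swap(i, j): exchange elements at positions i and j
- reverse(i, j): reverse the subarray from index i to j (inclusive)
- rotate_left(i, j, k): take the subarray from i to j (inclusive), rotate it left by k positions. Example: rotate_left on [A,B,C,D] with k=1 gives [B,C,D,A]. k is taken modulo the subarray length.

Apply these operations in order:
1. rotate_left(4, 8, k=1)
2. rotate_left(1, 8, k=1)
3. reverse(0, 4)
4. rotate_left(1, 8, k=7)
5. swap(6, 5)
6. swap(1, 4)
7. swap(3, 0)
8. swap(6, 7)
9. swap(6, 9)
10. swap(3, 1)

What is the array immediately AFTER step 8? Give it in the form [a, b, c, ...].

After 1 (rotate_left(4, 8, k=1)): [G, E, D, C, B, H, F, I, J, A]
After 2 (rotate_left(1, 8, k=1)): [G, D, C, B, H, F, I, J, E, A]
After 3 (reverse(0, 4)): [H, B, C, D, G, F, I, J, E, A]
After 4 (rotate_left(1, 8, k=7)): [H, E, B, C, D, G, F, I, J, A]
After 5 (swap(6, 5)): [H, E, B, C, D, F, G, I, J, A]
After 6 (swap(1, 4)): [H, D, B, C, E, F, G, I, J, A]
After 7 (swap(3, 0)): [C, D, B, H, E, F, G, I, J, A]
After 8 (swap(6, 7)): [C, D, B, H, E, F, I, G, J, A]

Answer: [C, D, B, H, E, F, I, G, J, A]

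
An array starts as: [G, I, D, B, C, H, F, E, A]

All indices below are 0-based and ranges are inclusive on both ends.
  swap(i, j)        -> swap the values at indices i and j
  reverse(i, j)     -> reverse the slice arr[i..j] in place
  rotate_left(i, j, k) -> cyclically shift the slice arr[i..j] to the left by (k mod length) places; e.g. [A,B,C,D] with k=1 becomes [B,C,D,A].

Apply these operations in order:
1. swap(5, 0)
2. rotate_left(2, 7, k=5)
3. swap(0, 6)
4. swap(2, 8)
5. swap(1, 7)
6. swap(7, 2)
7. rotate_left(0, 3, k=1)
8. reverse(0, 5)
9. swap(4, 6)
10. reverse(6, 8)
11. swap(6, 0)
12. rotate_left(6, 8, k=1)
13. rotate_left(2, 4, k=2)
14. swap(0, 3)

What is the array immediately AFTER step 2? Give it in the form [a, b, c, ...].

Answer: [H, I, E, D, B, C, G, F, A]

Derivation:
After 1 (swap(5, 0)): [H, I, D, B, C, G, F, E, A]
After 2 (rotate_left(2, 7, k=5)): [H, I, E, D, B, C, G, F, A]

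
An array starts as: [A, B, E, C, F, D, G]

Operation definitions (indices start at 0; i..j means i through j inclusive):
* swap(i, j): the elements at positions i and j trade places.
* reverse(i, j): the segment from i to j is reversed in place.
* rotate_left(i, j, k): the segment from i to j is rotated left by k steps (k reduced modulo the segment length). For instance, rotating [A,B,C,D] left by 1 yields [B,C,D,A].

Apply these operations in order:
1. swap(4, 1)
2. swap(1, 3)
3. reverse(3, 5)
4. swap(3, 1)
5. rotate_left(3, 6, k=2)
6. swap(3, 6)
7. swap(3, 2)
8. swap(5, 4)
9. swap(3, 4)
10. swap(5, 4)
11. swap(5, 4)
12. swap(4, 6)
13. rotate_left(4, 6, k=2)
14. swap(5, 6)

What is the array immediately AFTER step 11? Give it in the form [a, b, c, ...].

After 1 (swap(4, 1)): [A, F, E, C, B, D, G]
After 2 (swap(1, 3)): [A, C, E, F, B, D, G]
After 3 (reverse(3, 5)): [A, C, E, D, B, F, G]
After 4 (swap(3, 1)): [A, D, E, C, B, F, G]
After 5 (rotate_left(3, 6, k=2)): [A, D, E, F, G, C, B]
After 6 (swap(3, 6)): [A, D, E, B, G, C, F]
After 7 (swap(3, 2)): [A, D, B, E, G, C, F]
After 8 (swap(5, 4)): [A, D, B, E, C, G, F]
After 9 (swap(3, 4)): [A, D, B, C, E, G, F]
After 10 (swap(5, 4)): [A, D, B, C, G, E, F]
After 11 (swap(5, 4)): [A, D, B, C, E, G, F]

Answer: [A, D, B, C, E, G, F]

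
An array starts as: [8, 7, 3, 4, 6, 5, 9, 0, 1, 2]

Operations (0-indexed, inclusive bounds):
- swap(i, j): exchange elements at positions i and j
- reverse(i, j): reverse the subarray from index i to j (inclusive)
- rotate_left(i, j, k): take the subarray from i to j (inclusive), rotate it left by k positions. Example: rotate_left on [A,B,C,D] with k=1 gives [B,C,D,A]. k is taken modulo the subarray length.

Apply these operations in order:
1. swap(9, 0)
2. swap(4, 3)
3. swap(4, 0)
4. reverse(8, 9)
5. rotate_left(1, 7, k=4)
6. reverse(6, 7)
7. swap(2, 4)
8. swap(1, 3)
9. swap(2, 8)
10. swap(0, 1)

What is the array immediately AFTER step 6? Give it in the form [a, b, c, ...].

Answer: [4, 5, 9, 0, 7, 3, 2, 6, 8, 1]

Derivation:
After 1 (swap(9, 0)): [2, 7, 3, 4, 6, 5, 9, 0, 1, 8]
After 2 (swap(4, 3)): [2, 7, 3, 6, 4, 5, 9, 0, 1, 8]
After 3 (swap(4, 0)): [4, 7, 3, 6, 2, 5, 9, 0, 1, 8]
After 4 (reverse(8, 9)): [4, 7, 3, 6, 2, 5, 9, 0, 8, 1]
After 5 (rotate_left(1, 7, k=4)): [4, 5, 9, 0, 7, 3, 6, 2, 8, 1]
After 6 (reverse(6, 7)): [4, 5, 9, 0, 7, 3, 2, 6, 8, 1]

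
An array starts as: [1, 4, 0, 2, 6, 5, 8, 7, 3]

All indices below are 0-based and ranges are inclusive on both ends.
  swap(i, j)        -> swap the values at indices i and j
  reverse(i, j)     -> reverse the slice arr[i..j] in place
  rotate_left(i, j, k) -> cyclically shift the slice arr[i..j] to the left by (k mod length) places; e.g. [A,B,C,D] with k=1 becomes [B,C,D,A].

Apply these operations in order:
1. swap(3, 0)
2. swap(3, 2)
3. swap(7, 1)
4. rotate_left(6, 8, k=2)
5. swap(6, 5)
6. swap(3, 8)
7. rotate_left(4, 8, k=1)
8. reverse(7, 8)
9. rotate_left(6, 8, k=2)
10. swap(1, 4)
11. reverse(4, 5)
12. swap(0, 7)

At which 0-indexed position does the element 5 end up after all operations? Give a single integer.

After 1 (swap(3, 0)): [2, 4, 0, 1, 6, 5, 8, 7, 3]
After 2 (swap(3, 2)): [2, 4, 1, 0, 6, 5, 8, 7, 3]
After 3 (swap(7, 1)): [2, 7, 1, 0, 6, 5, 8, 4, 3]
After 4 (rotate_left(6, 8, k=2)): [2, 7, 1, 0, 6, 5, 3, 8, 4]
After 5 (swap(6, 5)): [2, 7, 1, 0, 6, 3, 5, 8, 4]
After 6 (swap(3, 8)): [2, 7, 1, 4, 6, 3, 5, 8, 0]
After 7 (rotate_left(4, 8, k=1)): [2, 7, 1, 4, 3, 5, 8, 0, 6]
After 8 (reverse(7, 8)): [2, 7, 1, 4, 3, 5, 8, 6, 0]
After 9 (rotate_left(6, 8, k=2)): [2, 7, 1, 4, 3, 5, 0, 8, 6]
After 10 (swap(1, 4)): [2, 3, 1, 4, 7, 5, 0, 8, 6]
After 11 (reverse(4, 5)): [2, 3, 1, 4, 5, 7, 0, 8, 6]
After 12 (swap(0, 7)): [8, 3, 1, 4, 5, 7, 0, 2, 6]

Answer: 4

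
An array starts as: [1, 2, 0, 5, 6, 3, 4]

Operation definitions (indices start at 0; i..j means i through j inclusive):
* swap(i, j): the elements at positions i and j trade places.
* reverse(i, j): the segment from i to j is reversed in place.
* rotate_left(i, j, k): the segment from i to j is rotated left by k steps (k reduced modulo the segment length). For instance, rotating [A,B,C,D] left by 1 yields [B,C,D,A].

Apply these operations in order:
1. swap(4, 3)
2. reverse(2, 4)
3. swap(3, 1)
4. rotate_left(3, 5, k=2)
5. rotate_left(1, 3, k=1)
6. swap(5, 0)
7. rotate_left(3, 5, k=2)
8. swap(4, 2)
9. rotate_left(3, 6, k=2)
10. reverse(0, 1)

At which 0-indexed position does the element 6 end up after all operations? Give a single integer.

Answer: 2

Derivation:
After 1 (swap(4, 3)): [1, 2, 0, 6, 5, 3, 4]
After 2 (reverse(2, 4)): [1, 2, 5, 6, 0, 3, 4]
After 3 (swap(3, 1)): [1, 6, 5, 2, 0, 3, 4]
After 4 (rotate_left(3, 5, k=2)): [1, 6, 5, 3, 2, 0, 4]
After 5 (rotate_left(1, 3, k=1)): [1, 5, 3, 6, 2, 0, 4]
After 6 (swap(5, 0)): [0, 5, 3, 6, 2, 1, 4]
After 7 (rotate_left(3, 5, k=2)): [0, 5, 3, 1, 6, 2, 4]
After 8 (swap(4, 2)): [0, 5, 6, 1, 3, 2, 4]
After 9 (rotate_left(3, 6, k=2)): [0, 5, 6, 2, 4, 1, 3]
After 10 (reverse(0, 1)): [5, 0, 6, 2, 4, 1, 3]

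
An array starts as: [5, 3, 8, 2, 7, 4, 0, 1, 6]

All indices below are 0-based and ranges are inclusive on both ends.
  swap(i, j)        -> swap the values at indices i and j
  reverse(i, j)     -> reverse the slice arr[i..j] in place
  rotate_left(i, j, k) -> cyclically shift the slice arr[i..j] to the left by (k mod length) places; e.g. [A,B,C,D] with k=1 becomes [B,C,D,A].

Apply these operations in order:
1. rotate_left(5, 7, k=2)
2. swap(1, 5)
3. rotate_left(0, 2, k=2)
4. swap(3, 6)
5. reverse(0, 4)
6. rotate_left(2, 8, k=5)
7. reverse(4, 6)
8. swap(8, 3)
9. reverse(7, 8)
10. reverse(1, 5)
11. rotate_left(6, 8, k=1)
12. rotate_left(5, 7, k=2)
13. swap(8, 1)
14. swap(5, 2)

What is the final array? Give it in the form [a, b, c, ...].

Answer: [7, 1, 3, 2, 0, 8, 4, 6, 5]

Derivation:
After 1 (rotate_left(5, 7, k=2)): [5, 3, 8, 2, 7, 1, 4, 0, 6]
After 2 (swap(1, 5)): [5, 1, 8, 2, 7, 3, 4, 0, 6]
After 3 (rotate_left(0, 2, k=2)): [8, 5, 1, 2, 7, 3, 4, 0, 6]
After 4 (swap(3, 6)): [8, 5, 1, 4, 7, 3, 2, 0, 6]
After 5 (reverse(0, 4)): [7, 4, 1, 5, 8, 3, 2, 0, 6]
After 6 (rotate_left(2, 8, k=5)): [7, 4, 0, 6, 1, 5, 8, 3, 2]
After 7 (reverse(4, 6)): [7, 4, 0, 6, 8, 5, 1, 3, 2]
After 8 (swap(8, 3)): [7, 4, 0, 2, 8, 5, 1, 3, 6]
After 9 (reverse(7, 8)): [7, 4, 0, 2, 8, 5, 1, 6, 3]
After 10 (reverse(1, 5)): [7, 5, 8, 2, 0, 4, 1, 6, 3]
After 11 (rotate_left(6, 8, k=1)): [7, 5, 8, 2, 0, 4, 6, 3, 1]
After 12 (rotate_left(5, 7, k=2)): [7, 5, 8, 2, 0, 3, 4, 6, 1]
After 13 (swap(8, 1)): [7, 1, 8, 2, 0, 3, 4, 6, 5]
After 14 (swap(5, 2)): [7, 1, 3, 2, 0, 8, 4, 6, 5]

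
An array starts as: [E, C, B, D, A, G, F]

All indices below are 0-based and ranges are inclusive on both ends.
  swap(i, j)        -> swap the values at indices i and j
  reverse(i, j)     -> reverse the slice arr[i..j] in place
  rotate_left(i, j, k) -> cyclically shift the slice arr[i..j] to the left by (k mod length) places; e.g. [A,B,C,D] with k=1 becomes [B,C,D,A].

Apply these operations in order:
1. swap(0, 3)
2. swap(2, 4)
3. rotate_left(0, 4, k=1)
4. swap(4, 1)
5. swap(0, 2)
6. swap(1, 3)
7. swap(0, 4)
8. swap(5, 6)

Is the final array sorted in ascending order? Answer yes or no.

After 1 (swap(0, 3)): [D, C, B, E, A, G, F]
After 2 (swap(2, 4)): [D, C, A, E, B, G, F]
After 3 (rotate_left(0, 4, k=1)): [C, A, E, B, D, G, F]
After 4 (swap(4, 1)): [C, D, E, B, A, G, F]
After 5 (swap(0, 2)): [E, D, C, B, A, G, F]
After 6 (swap(1, 3)): [E, B, C, D, A, G, F]
After 7 (swap(0, 4)): [A, B, C, D, E, G, F]
After 8 (swap(5, 6)): [A, B, C, D, E, F, G]

Answer: yes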